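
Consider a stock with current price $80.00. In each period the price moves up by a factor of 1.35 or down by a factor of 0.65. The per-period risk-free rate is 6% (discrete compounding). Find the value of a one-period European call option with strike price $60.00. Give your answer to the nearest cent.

$26.52

Risk-neutral probability p = (1 + 0.06 − 0.65)/(1.35 − 0.65) = 0.4100/0.7000 = 0.5857
Terminal stock prices: S_u = 108, S_d = 52
Terminal payoffs (S − K): max(48, 0) = 48, max(-8, 0) = 0
Node 0 (S = 80): V_0 = 1/1.06·[0.5857·48.0000 + 0.4143·0.0000] = 26.5229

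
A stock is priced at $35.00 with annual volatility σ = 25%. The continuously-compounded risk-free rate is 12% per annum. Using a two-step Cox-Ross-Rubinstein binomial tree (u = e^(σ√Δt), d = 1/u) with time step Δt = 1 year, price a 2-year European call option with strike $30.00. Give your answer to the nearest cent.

CRR parameters: u = e^(σ√Δt) = e^(0.25·√1) = 1.2840, d = 1/u = 0.7788
Per-period rate: rΔt = 0.12·1 = 0.12, so R = e^0.12 = 1.1275
Risk-neutral probability p = (e^0.12 − 0.7788)/(1.2840 − 0.7788) = 0.3487/0.5052 = 0.6902
Terminal stock prices: S_uu = 57.71, S_ud = 35, S_dd = 21.23
Terminal payoffs (S − K): max(27.71, 0) = 27.71, max(5, 0) = 5, max(-8.771, 0) = 0
Node u (S = 44.94): V_u = e^(−0.12)·[0.6902·27.7052 + 0.3098·5.0000] = 18.3333
Node d (S = 27.26): V_d = e^(−0.12)·[0.6902·5.0000 + 0.3098·0.0000] = 3.0607
Node 0 (S = 35): V_0 = e^(−0.12)·[0.6902·18.3333 + 0.3098·3.0607] = 12.0635

$12.06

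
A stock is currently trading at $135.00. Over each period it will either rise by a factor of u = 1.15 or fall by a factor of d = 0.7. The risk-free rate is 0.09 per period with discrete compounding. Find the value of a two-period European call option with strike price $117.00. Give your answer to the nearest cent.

Risk-neutral probability p = (1 + 0.09 − 0.7)/(1.15 − 0.7) = 0.3900/0.4500 = 0.8667
Terminal stock prices: S_uu = 178.5, S_ud = 108.7, S_dd = 66.15
Terminal payoffs (S − K): max(61.54, 0) = 61.54, max(-8.325, 0) = 0, max(-50.85, 0) = 0
Node u (S = 155.2): V_u = 1/1.09·[0.8667·61.5375 + 0.1333·0.0000] = 48.9289
Node d (S = 94.5): V_d = 1/1.09·[0.8667·0.0000 + 0.1333·0.0000] = 0.0000
Node 0 (S = 135): V_0 = 1/1.09·[0.8667·48.9289 + 0.1333·0.0000] = 38.9037

$38.90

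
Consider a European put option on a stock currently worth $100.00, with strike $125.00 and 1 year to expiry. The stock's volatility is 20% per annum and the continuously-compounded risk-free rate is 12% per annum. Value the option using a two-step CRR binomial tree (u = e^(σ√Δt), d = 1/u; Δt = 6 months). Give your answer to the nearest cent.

CRR parameters: u = e^(σ√Δt) = e^(0.2·√0.5) = 1.1519, d = 1/u = 0.8681
Per-period rate: rΔt = 0.12·0.5 = 0.06, so R = e^0.06 = 1.0618
Risk-neutral probability p = (e^0.06 − 0.8681)/(1.1519 − 0.8681) = 0.1937/0.2838 = 0.6826
Terminal stock prices: S_uu = 132.7, S_ud = 100, S_dd = 75.36
Terminal payoffs (K − S): max(-7.69, 0) = 0, max(25, 0) = 25, max(49.64, 0) = 49.64
Node u (S = 115.2): V_u = e^(−0.06)·[0.6826·0.0000 + 0.3174·25.0000] = 7.4729
Node d (S = 86.81): V_d = e^(−0.06)·[0.6826·25.0000 + 0.3174·49.6362] = 30.9082
Node 0 (S = 100): V_0 = e^(−0.06)·[0.6826·7.4729 + 0.3174·30.9082] = 14.0428

$14.04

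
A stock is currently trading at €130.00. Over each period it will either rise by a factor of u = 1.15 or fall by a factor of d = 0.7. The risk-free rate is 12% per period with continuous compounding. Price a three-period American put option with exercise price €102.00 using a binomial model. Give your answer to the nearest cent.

Risk-neutral probability p = (e^0.12 − 0.7)/(1.15 − 0.7) = 0.4275/0.4500 = 0.9500
Terminal stock prices: S_uuu = 197.7, S_uud = 120.3, S_udd = 73.25, S_ddd = 44.59
Terminal payoffs (K − S): max(-95.71, 0) = 0, max(-18.35, 0) = 0, max(28.75, 0) = 28.75, max(57.41, 0) = 57.41
Node uu (S = 171.9): continuation = e^(−0.12)·[0.9500·0.0000 + 0.0500·0.0000] = 0.0000; exercise value = 0.0000 ≤ continuation, so V_uu = 0.0000
Node ud (S = 104.6): continuation = e^(−0.12)·[0.9500·0.0000 + 0.0500·28.7450] = 1.2749; exercise value = 0.0000 ≤ continuation, so V_ud = 1.2749
Node dd (S = 63.7): continuation = e^(−0.12)·[0.9500·28.7450 + 0.0500·57.4100] = 26.7659; exercise value = 38.3000 > continuation, so V_dd = 38.3000 (exercise)
Node u (S = 149.5): continuation = e^(−0.12)·[0.9500·0.0000 + 0.0500·1.2749] = 0.0565; exercise value = 0.0000 ≤ continuation, so V_u = 0.0565
Node d (S = 91): continuation = e^(−0.12)·[0.9500·1.2749 + 0.0500·38.3000] = 2.7729; exercise value = 11.0000 > continuation, so V_d = 11.0000 (exercise)
Node 0 (S = 130): continuation = e^(−0.12)·[0.9500·0.0565 + 0.0500·11.0000] = 0.5355; exercise value = 0.0000 ≤ continuation, so V_0 = 0.5355

€0.54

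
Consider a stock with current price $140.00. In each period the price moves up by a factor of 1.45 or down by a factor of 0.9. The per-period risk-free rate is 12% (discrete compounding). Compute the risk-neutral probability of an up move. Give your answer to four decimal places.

p = 0.4000

Risk-neutral probability p = (1 + 0.12 − 0.9)/(1.45 − 0.9) = 0.2200/0.5500 = 0.4000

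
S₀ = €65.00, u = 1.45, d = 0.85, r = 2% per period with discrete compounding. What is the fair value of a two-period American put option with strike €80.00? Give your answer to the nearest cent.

€17.39

Risk-neutral probability p = (1 + 0.02 − 0.85)/(1.45 − 0.85) = 0.1700/0.6000 = 0.2833
Terminal stock prices: S_uu = 136.7, S_ud = 80.11, S_dd = 46.96
Terminal payoffs (K − S): max(-56.66, 0) = 0, max(-0.1125, 0) = 0, max(33.04, 0) = 33.04
Node u (S = 94.25): continuation = 1/1.02·[0.2833·0.0000 + 0.7167·0.0000] = 0.0000; exercise value = 0.0000 ≤ continuation, so V_u = 0.0000
Node d (S = 55.25): continuation = 1/1.02·[0.2833·0.0000 + 0.7167·33.0375] = 23.2126; exercise value = 24.7500 > continuation, so V_d = 24.7500 (exercise)
Node 0 (S = 65): continuation = 1/1.02·[0.2833·0.0000 + 0.7167·24.7500] = 17.3897; exercise value = 15.0000 ≤ continuation, so V_0 = 17.3897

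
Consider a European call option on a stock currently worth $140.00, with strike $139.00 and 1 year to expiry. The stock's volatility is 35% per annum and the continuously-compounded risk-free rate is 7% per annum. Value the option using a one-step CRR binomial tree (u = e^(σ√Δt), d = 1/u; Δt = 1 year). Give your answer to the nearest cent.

CRR parameters: u = e^(σ√Δt) = e^(0.35·√1) = 1.4191, d = 1/u = 0.7047
Per-period rate: rΔt = 0.07·1 = 0.07, so R = e^0.07 = 1.0725
Risk-neutral probability p = (e^0.07 − 0.7047)/(1.4191 − 0.7047) = 0.3678/0.7144 = 0.5149
Terminal stock prices: S_u = 198.7, S_d = 98.66
Terminal payoffs (S − K): max(59.67, 0) = 59.67, max(-40.34, 0) = 0
Node 0 (S = 140): V_0 = e^(−0.07)·[0.5149·59.6695 + 0.4851·0.0000] = 28.6456

$28.65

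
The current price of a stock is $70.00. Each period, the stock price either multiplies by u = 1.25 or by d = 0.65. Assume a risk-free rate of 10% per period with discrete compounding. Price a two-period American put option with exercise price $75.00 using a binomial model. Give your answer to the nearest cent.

Risk-neutral probability p = (1 + 0.1 − 0.65)/(1.25 − 0.65) = 0.4500/0.6000 = 0.7500
Terminal stock prices: S_uu = 109.4, S_ud = 56.88, S_dd = 29.58
Terminal payoffs (K − S): max(-34.38, 0) = 0, max(18.12, 0) = 18.12, max(45.42, 0) = 45.42
Node u (S = 87.5): continuation = 1/1.1·[0.7500·0.0000 + 0.2500·18.1250] = 4.1193; exercise value = 0.0000 ≤ continuation, so V_u = 4.1193
Node d (S = 45.5): continuation = 1/1.1·[0.7500·18.1250 + 0.2500·45.4250] = 22.6818; exercise value = 29.5000 > continuation, so V_d = 29.5000 (exercise)
Node 0 (S = 70): continuation = 1/1.1·[0.7500·4.1193 + 0.2500·29.5000] = 9.5132; exercise value = 5.0000 ≤ continuation, so V_0 = 9.5132

$9.51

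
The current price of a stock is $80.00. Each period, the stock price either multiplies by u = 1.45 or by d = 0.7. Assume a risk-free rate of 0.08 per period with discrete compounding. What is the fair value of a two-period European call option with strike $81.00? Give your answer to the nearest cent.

$19.28

Risk-neutral probability p = (1 + 0.08 − 0.7)/(1.45 − 0.7) = 0.3800/0.7500 = 0.5067
Terminal stock prices: S_uu = 168.2, S_ud = 81.2, S_dd = 39.2
Terminal payoffs (S − K): max(87.2, 0) = 87.2, max(0.2, 0) = 0.2, max(-41.8, 0) = 0
Node u (S = 116): V_u = 1/1.08·[0.5067·87.2000 + 0.4933·0.2000] = 41.0000
Node d (S = 56): V_d = 1/1.08·[0.5067·0.2000 + 0.4933·0.0000] = 0.0938
Node 0 (S = 80): V_0 = 1/1.08·[0.5067·41.0000 + 0.4933·0.0938] = 19.2774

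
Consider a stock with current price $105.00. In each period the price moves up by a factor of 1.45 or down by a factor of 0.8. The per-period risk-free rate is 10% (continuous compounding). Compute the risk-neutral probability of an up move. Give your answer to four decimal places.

p = 0.4695

Risk-neutral probability p = (e^0.1 − 0.8)/(1.45 − 0.8) = 0.3052/0.6500 = 0.4695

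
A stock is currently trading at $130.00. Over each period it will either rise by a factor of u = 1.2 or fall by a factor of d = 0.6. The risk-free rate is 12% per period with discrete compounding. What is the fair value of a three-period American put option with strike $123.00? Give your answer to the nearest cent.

$8.83

Risk-neutral probability p = (1 + 0.12 − 0.6)/(1.2 − 0.6) = 0.5200/0.6000 = 0.8667
Terminal stock prices: S_uuu = 224.6, S_uud = 112.3, S_udd = 56.16, S_ddd = 28.08
Terminal payoffs (K − S): max(-101.6, 0) = 0, max(10.68, 0) = 10.68, max(66.84, 0) = 66.84, max(94.92, 0) = 94.92
Node uu (S = 187.2): continuation = 1/1.12·[0.8667·0.0000 + 0.1333·10.6800] = 1.2714; exercise value = 0.0000 ≤ continuation, so V_uu = 1.2714
Node ud (S = 93.6): continuation = 1/1.12·[0.8667·10.6800 + 0.1333·66.8400] = 16.2214; exercise value = 29.4000 > continuation, so V_ud = 29.4000 (exercise)
Node dd (S = 46.8): continuation = 1/1.12·[0.8667·66.8400 + 0.1333·94.9200] = 63.0214; exercise value = 76.2000 > continuation, so V_dd = 76.2000 (exercise)
Node u (S = 156): continuation = 1/1.12·[0.8667·1.2714 + 0.1333·29.4000] = 4.4838; exercise value = 0.0000 ≤ continuation, so V_u = 4.4838
Node d (S = 78): continuation = 1/1.12·[0.8667·29.4000 + 0.1333·76.2000] = 31.8214; exercise value = 45.0000 > continuation, so V_d = 45.0000 (exercise)
Node 0 (S = 130): continuation = 1/1.12·[0.8667·4.4838 + 0.1333·45.0000] = 8.8268; exercise value = 0.0000 ≤ continuation, so V_0 = 8.8268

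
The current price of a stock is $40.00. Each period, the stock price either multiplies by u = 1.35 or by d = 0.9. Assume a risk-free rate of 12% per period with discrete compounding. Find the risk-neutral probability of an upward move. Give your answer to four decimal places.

Risk-neutral probability p = (1 + 0.12 − 0.9)/(1.35 − 0.9) = 0.2200/0.4500 = 0.4889

p = 0.4889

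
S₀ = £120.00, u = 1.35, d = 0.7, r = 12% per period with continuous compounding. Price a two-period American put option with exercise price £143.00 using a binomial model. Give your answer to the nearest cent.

£23.15

Risk-neutral probability p = (e^0.12 − 0.7)/(1.35 − 0.7) = 0.4275/0.6500 = 0.6577
Terminal stock prices: S_uu = 218.7, S_ud = 113.4, S_dd = 58.8
Terminal payoffs (K − S): max(-75.7, 0) = 0, max(29.6, 0) = 29.6, max(84.2, 0) = 84.2
Node u (S = 162): continuation = e^(−0.12)·[0.6577·0.0000 + 0.3423·29.6000] = 8.9867; exercise value = 0.0000 ≤ continuation, so V_u = 8.9867
Node d (S = 84): continuation = e^(−0.12)·[0.6577·29.6000 + 0.3423·84.2000] = 42.8296; exercise value = 59.0000 > continuation, so V_d = 59.0000 (exercise)
Node 0 (S = 120): continuation = e^(−0.12)·[0.6577·8.9867 + 0.3423·59.0000] = 23.1547; exercise value = 23.0000 ≤ continuation, so V_0 = 23.1547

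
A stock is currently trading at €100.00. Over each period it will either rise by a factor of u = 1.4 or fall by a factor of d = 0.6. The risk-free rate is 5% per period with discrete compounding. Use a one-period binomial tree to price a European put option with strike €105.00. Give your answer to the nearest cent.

Risk-neutral probability p = (1 + 0.05 − 0.6)/(1.4 − 0.6) = 0.4500/0.8000 = 0.5625
Terminal stock prices: S_u = 140, S_d = 60
Terminal payoffs (K − S): max(-35, 0) = 0, max(45, 0) = 45
Node 0 (S = 100): V_0 = 1/1.05·[0.5625·0.0000 + 0.4375·45.0000] = 18.7500

€18.75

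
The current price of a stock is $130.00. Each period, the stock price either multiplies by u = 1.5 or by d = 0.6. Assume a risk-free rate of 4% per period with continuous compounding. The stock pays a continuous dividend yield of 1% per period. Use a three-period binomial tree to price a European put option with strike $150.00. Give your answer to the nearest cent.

Per-period risk-free factor R = e^0.04 = 1.0408; dividend-adjusted growth = e^(0.04−0.01) = 1.0305.
Risk-neutral probability p = (1.0305 − 0.6)/(1.5 − 0.6) = 0.4305/0.9000 = 0.4783
Terminal stock prices: S_uuu = 438.8, S_uud = 175.5, S_udd = 70.2, S_ddd = 28.08
Terminal payoffs (K − S): max(-288.8, 0) = 0, max(-25.5, 0) = 0, max(79.8, 0) = 79.8, max(121.9, 0) = 121.9
Node uu (S = 292.5): V_uu = e^(−0.04)·[0.4783·0.0000 + 0.5217·0.0000] = 0.0000
Node ud (S = 117): V_ud = e^(−0.04)·[0.4783·0.0000 + 0.5217·79.8000] = 40.0006
Node dd (S = 46.8): V_dd = e^(−0.04)·[0.4783·79.8000 + 0.5217·121.9200] = 97.7841
Node u (S = 195): V_u = e^(−0.04)·[0.4783·0.0000 + 0.5217·40.0006] = 20.0507
Node d (S = 78): V_d = e^(−0.04)·[0.4783·40.0006 + 0.5217·97.7841] = 67.3967
Node 0 (S = 130): V_0 = e^(−0.04)·[0.4783·20.0507 + 0.5217·67.3967] = 42.9972

$43.00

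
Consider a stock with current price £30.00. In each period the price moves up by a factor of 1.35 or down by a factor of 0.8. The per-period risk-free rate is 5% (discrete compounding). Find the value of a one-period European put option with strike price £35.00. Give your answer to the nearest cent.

£5.71

Risk-neutral probability p = (1 + 0.05 − 0.8)/(1.35 − 0.8) = 0.2500/0.5500 = 0.4545
Terminal stock prices: S_u = 40.5, S_d = 24
Terminal payoffs (K − S): max(-5.5, 0) = 0, max(11, 0) = 11
Node 0 (S = 30): V_0 = 1/1.05·[0.4545·0.0000 + 0.5455·11.0000] = 5.7143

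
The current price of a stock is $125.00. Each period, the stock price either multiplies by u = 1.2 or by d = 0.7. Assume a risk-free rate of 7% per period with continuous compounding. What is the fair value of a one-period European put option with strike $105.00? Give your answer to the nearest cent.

$4.16

Risk-neutral probability p = (e^0.07 − 0.7)/(1.2 − 0.7) = 0.3725/0.5000 = 0.7450
Terminal stock prices: S_u = 150, S_d = 87.5
Terminal payoffs (K − S): max(-45, 0) = 0, max(17.5, 0) = 17.5
Node 0 (S = 125): V_0 = e^(−0.07)·[0.7450·0.0000 + 0.2550·17.5000] = 4.1605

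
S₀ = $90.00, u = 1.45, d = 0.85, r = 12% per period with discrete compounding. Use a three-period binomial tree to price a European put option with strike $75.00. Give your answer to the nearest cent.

$2.34

Risk-neutral probability p = (1 + 0.12 − 0.85)/(1.45 − 0.85) = 0.2700/0.6000 = 0.4500
Terminal stock prices: S_uuu = 274.4, S_uud = 160.8, S_udd = 94.29, S_ddd = 55.27
Terminal payoffs (K − S): max(-199.4, 0) = 0, max(-85.84, 0) = 0, max(-19.29, 0) = 0, max(19.73, 0) = 19.73
Node uu (S = 189.2): V_uu = 1/1.12·[0.4500·0.0000 + 0.5500·0.0000] = 0.0000
Node ud (S = 110.9): V_ud = 1/1.12·[0.4500·0.0000 + 0.5500·0.0000] = 0.0000
Node dd (S = 65.02): V_dd = 1/1.12·[0.4500·0.0000 + 0.5500·19.7288] = 9.6882
Node u (S = 130.5): V_u = 1/1.12·[0.4500·0.0000 + 0.5500·0.0000] = 0.0000
Node d (S = 76.5): V_d = 1/1.12·[0.4500·0.0000 + 0.5500·9.6882] = 4.7576
Node 0 (S = 90): V_0 = 1/1.12·[0.4500·0.0000 + 0.5500·4.7576] = 2.3363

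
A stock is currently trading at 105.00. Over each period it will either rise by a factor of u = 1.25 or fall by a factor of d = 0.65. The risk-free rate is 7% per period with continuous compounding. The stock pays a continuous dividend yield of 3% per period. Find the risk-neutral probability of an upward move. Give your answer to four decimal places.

Per-period risk-free factor R = e^0.07 = 1.0725; dividend-adjusted growth = e^(0.07−0.03) = 1.0408.
Risk-neutral probability p = (1.0408 − 0.65)/(1.25 − 0.65) = 0.3908/0.6000 = 0.6514

p = 0.6514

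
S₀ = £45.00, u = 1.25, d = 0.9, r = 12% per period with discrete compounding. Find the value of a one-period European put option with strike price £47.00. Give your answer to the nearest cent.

Risk-neutral probability p = (1 + 0.12 − 0.9)/(1.25 − 0.9) = 0.2200/0.3500 = 0.6286
Terminal stock prices: S_u = 56.25, S_d = 40.5
Terminal payoffs (K − S): max(-9.25, 0) = 0, max(6.5, 0) = 6.5
Node 0 (S = 45): V_0 = 1/1.12·[0.6286·0.0000 + 0.3714·6.5000] = 2.1556

£2.16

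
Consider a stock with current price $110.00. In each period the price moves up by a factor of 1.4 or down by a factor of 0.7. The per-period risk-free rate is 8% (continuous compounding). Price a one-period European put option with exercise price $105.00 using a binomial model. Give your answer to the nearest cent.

Risk-neutral probability p = (e^0.08 − 0.7)/(1.4 − 0.7) = 0.3833/0.7000 = 0.5476
Terminal stock prices: S_u = 154, S_d = 77
Terminal payoffs (K − S): max(-49, 0) = 0, max(28, 0) = 28
Node 0 (S = 110): V_0 = e^(−0.08)·[0.5476·0.0000 + 0.4524·28.0000] = 11.6945

$11.69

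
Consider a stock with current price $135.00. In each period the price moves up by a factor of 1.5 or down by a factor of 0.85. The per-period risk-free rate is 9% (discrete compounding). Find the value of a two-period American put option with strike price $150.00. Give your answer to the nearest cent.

Risk-neutral probability p = (1 + 0.09 − 0.85)/(1.5 − 0.85) = 0.2400/0.6500 = 0.3692
Terminal stock prices: S_uu = 303.8, S_ud = 172.1, S_dd = 97.54
Terminal payoffs (K − S): max(-153.8, 0) = 0, max(-22.12, 0) = 0, max(52.46, 0) = 52.46
Node u (S = 202.5): continuation = 1/1.09·[0.3692·0.0000 + 0.6308·0.0000] = 0.0000; exercise value = 0.0000 ≤ continuation, so V_u = 0.0000
Node d (S = 114.8): continuation = 1/1.09·[0.3692·0.0000 + 0.6308·52.4625] = 30.3594; exercise value = 35.2500 > continuation, so V_d = 35.2500 (exercise)
Node 0 (S = 135): continuation = 1/1.09·[0.3692·0.0000 + 0.6308·35.2500] = 20.3987; exercise value = 15.0000 ≤ continuation, so V_0 = 20.3987

$20.40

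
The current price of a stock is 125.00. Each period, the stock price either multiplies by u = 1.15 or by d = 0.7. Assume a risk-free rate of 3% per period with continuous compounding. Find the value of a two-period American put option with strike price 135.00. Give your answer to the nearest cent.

18.56

Risk-neutral probability p = (e^0.03 − 0.7)/(1.15 − 0.7) = 0.3305/0.4500 = 0.7343
Terminal stock prices: S_uu = 165.3, S_ud = 100.6, S_dd = 61.25
Terminal payoffs (K − S): max(-30.31, 0) = 0, max(34.38, 0) = 34.38, max(73.75, 0) = 73.75
Node u (S = 143.8): continuation = e^(−0.03)·[0.7343·0.0000 + 0.2657·34.3750] = 8.8621; exercise value = 0.0000 ≤ continuation, so V_u = 8.8621
Node d (S = 87.5): continuation = e^(−0.03)·[0.7343·34.3750 + 0.2657·73.7500] = 43.5101; exercise value = 47.5000 > continuation, so V_d = 47.5000 (exercise)
Node 0 (S = 125): continuation = e^(−0.03)·[0.7343·8.8621 + 0.2657·47.5000] = 18.5612; exercise value = 10.0000 ≤ continuation, so V_0 = 18.5612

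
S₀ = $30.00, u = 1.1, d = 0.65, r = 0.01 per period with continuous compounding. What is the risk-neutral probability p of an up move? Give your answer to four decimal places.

p = 0.8001

Risk-neutral probability p = (e^0.01 − 0.65)/(1.1 − 0.65) = 0.3601/0.4500 = 0.8001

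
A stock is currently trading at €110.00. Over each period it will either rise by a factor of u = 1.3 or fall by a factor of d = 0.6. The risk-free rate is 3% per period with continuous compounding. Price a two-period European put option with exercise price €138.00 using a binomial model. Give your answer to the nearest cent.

€37.02

Risk-neutral probability p = (e^0.03 − 0.6)/(1.3 − 0.6) = 0.4305/0.7000 = 0.6149
Terminal stock prices: S_uu = 185.9, S_ud = 85.8, S_dd = 39.6
Terminal payoffs (K − S): max(-47.9, 0) = 0, max(52.2, 0) = 52.2, max(98.4, 0) = 98.4
Node u (S = 143): V_u = e^(−0.03)·[0.6149·0.0000 + 0.3851·52.2000] = 19.5063
Node d (S = 66): V_d = e^(−0.03)·[0.6149·52.2000 + 0.3851·98.4000] = 67.9215
Node 0 (S = 110): V_0 = e^(−0.03)·[0.6149·19.5063 + 0.3851·67.9215] = 37.0218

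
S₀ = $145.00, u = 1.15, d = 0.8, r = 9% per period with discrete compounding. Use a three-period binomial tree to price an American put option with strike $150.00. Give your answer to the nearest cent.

$7.33

Risk-neutral probability p = (1 + 0.09 − 0.8)/(1.15 − 0.8) = 0.2900/0.3500 = 0.8286
Terminal stock prices: S_uuu = 220.5, S_uud = 153.4, S_udd = 106.7, S_ddd = 74.24
Terminal payoffs (K − S): max(-70.53, 0) = 0, max(-3.41, 0) = 0, max(43.28, 0) = 43.28, max(75.76, 0) = 75.76
Node uu (S = 191.8): continuation = 1/1.09·[0.8286·0.0000 + 0.1714·0.0000] = 0.0000; exercise value = 0.0000 ≤ continuation, so V_uu = 0.0000
Node ud (S = 133.4): continuation = 1/1.09·[0.8286·0.0000 + 0.1714·43.2800] = 6.8068; exercise value = 16.6000 > continuation, so V_ud = 16.6000 (exercise)
Node dd (S = 92.8): continuation = 1/1.09·[0.8286·43.2800 + 0.1714·75.7600] = 44.8147; exercise value = 57.2000 > continuation, so V_dd = 57.2000 (exercise)
Node u (S = 166.8): continuation = 1/1.09·[0.8286·0.0000 + 0.1714·16.6000] = 2.6107; exercise value = 0.0000 ≤ continuation, so V_u = 2.6107
Node d (S = 116): continuation = 1/1.09·[0.8286·16.6000 + 0.1714·57.2000] = 21.6147; exercise value = 34.0000 > continuation, so V_d = 34.0000 (exercise)
Node 0 (S = 145): continuation = 1/1.09·[0.8286·2.6107 + 0.1714·34.0000] = 7.3319; exercise value = 5.0000 ≤ continuation, so V_0 = 7.3319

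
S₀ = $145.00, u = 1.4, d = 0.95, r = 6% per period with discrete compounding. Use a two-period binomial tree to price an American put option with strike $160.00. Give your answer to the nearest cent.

Risk-neutral probability p = (1 + 0.06 − 0.95)/(1.4 − 0.95) = 0.1100/0.4500 = 0.2444
Terminal stock prices: S_uu = 284.2, S_ud = 192.8, S_dd = 130.9
Terminal payoffs (K − S): max(-124.2, 0) = 0, max(-32.85, 0) = 0, max(29.14, 0) = 29.14
Node u (S = 203): continuation = 1/1.06·[0.2444·0.0000 + 0.7556·0.0000] = 0.0000; exercise value = 0.0000 ≤ continuation, so V_u = 0.0000
Node d (S = 137.8): continuation = 1/1.06·[0.2444·0.0000 + 0.7556·29.1375] = 20.7689; exercise value = 22.2500 > continuation, so V_d = 22.2500 (exercise)
Node 0 (S = 145): continuation = 1/1.06·[0.2444·0.0000 + 0.7556·22.2500] = 15.8595; exercise value = 15.0000 ≤ continuation, so V_0 = 15.8595

$15.86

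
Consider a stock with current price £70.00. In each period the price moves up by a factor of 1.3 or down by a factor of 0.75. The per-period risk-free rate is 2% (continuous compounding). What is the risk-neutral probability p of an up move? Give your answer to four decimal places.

p = 0.4913

Risk-neutral probability p = (e^0.02 − 0.75)/(1.3 − 0.75) = 0.2702/0.5500 = 0.4913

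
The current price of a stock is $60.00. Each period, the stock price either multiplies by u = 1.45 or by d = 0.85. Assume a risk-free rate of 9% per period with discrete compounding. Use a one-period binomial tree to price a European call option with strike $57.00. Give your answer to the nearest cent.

Risk-neutral probability p = (1 + 0.09 − 0.85)/(1.45 − 0.85) = 0.2400/0.6000 = 0.4000
Terminal stock prices: S_u = 87, S_d = 51
Terminal payoffs (S − K): max(30, 0) = 30, max(-6, 0) = 0
Node 0 (S = 60): V_0 = 1/1.09·[0.4000·30.0000 + 0.6000·0.0000] = 11.0092

$11.01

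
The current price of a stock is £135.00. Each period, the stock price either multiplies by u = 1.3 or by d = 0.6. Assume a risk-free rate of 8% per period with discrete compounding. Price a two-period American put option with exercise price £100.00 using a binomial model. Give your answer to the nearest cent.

£5.53

Risk-neutral probability p = (1 + 0.08 − 0.6)/(1.3 − 0.6) = 0.4800/0.7000 = 0.6857
Terminal stock prices: S_uu = 228.2, S_ud = 105.3, S_dd = 48.6
Terminal payoffs (K − S): max(-128.2, 0) = 0, max(-5.3, 0) = 0, max(51.4, 0) = 51.4
Node u (S = 175.5): continuation = 1/1.08·[0.6857·0.0000 + 0.3143·0.0000] = 0.0000; exercise value = 0.0000 ≤ continuation, so V_u = 0.0000
Node d (S = 81): continuation = 1/1.08·[0.6857·0.0000 + 0.3143·51.4000] = 14.9577; exercise value = 19.0000 > continuation, so V_d = 19.0000 (exercise)
Node 0 (S = 135): continuation = 1/1.08·[0.6857·0.0000 + 0.3143·19.0000] = 5.5291; exercise value = 0.0000 ≤ continuation, so V_0 = 5.5291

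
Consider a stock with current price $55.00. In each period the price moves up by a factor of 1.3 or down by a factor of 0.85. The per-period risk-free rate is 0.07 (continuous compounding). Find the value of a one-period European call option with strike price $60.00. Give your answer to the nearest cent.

Risk-neutral probability p = (e^0.07 − 0.85)/(1.3 − 0.85) = 0.2225/0.4500 = 0.4945
Terminal stock prices: S_u = 71.5, S_d = 46.75
Terminal payoffs (S − K): max(11.5, 0) = 11.5, max(-13.25, 0) = 0
Node 0 (S = 55): V_0 = e^(−0.07)·[0.4945·11.5000 + 0.5055·0.0000] = 5.3019

$5.30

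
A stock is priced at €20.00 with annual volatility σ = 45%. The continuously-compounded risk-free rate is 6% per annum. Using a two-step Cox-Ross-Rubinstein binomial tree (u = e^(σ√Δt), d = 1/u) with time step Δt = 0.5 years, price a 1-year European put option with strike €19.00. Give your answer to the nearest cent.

CRR parameters: u = e^(σ√Δt) = e^(0.45·√0.5) = 1.3746, d = 1/u = 0.7275
Per-period rate: rΔt = 0.06·0.5 = 0.03, so R = e^0.03 = 1.0305
Risk-neutral probability p = (e^0.03 − 0.7275)/(1.3746 − 0.7275) = 0.3030/0.6472 = 0.4682
Terminal stock prices: S_uu = 37.79, S_ud = 20, S_dd = 10.58
Terminal payoffs (K − S): max(-18.79, 0) = 0, max(-1, 0) = 0, max(8.416, 0) = 8.416
Node u (S = 27.49): V_u = e^(−0.03)·[0.4682·0.0000 + 0.5318·0.0000] = 0.0000
Node d (S = 14.55): V_d = e^(−0.03)·[0.4682·0.0000 + 0.5318·8.4161] = 4.3436
Node 0 (S = 20): V_0 = e^(−0.03)·[0.4682·0.0000 + 0.5318·4.3436] = 2.2418

€2.24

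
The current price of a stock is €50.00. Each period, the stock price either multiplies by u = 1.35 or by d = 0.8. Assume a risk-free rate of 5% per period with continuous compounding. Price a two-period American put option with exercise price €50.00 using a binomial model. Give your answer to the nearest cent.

Risk-neutral probability p = (e^0.05 − 0.8)/(1.35 − 0.8) = 0.2513/0.5500 = 0.4569
Terminal stock prices: S_uu = 91.13, S_ud = 54, S_dd = 32
Terminal payoffs (K − S): max(-41.13, 0) = 0, max(-4, 0) = 0, max(18, 0) = 18
Node u (S = 67.5): continuation = e^(−0.05)·[0.4569·0.0000 + 0.5431·0.0000] = 0.0000; exercise value = 0.0000 ≤ continuation, so V_u = 0.0000
Node d (S = 40): continuation = e^(−0.05)·[0.4569·0.0000 + 0.5431·18.0000] = 9.2998; exercise value = 10.0000 > continuation, so V_d = 10.0000 (exercise)
Node 0 (S = 50): continuation = e^(−0.05)·[0.4569·0.0000 + 0.5431·10.0000] = 5.1665; exercise value = 0.0000 ≤ continuation, so V_0 = 5.1665

€5.17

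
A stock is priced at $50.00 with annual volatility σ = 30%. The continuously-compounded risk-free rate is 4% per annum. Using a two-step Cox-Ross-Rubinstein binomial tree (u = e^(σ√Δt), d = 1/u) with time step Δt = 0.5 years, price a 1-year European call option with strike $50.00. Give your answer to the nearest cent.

CRR parameters: u = e^(σ√Δt) = e^(0.3·√0.5) = 1.2363, d = 1/u = 0.8089
Per-period rate: rΔt = 0.04·0.5 = 0.02, so R = e^0.02 = 1.0202
Risk-neutral probability p = (e^0.02 − 0.8089)/(1.2363 − 0.8089) = 0.2113/0.4275 = 0.4944
Terminal stock prices: S_uu = 76.42, S_ud = 50, S_dd = 32.71
Terminal payoffs (S − K): max(26.42, 0) = 26.42, max(0, 0) = 0, max(-17.29, 0) = 0
Node u (S = 61.82): V_u = e^(−0.02)·[0.4944·26.4233 + 0.5056·0.0000] = 12.8056
Node d (S = 40.44): V_d = e^(−0.02)·[0.4944·0.0000 + 0.5056·0.0000] = 0.0000
Node 0 (S = 50): V_0 = e^(−0.02)·[0.4944·12.8056 + 0.5056·0.0000] = 6.2060

$6.21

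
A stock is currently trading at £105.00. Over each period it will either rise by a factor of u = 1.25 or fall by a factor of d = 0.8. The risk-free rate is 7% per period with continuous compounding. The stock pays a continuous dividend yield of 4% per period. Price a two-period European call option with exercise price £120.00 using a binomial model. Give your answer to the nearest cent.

£10.05

Per-period risk-free factor R = e^0.07 = 1.0725; dividend-adjusted growth = e^(0.07−0.04) = 1.0305.
Risk-neutral probability p = (1.0305 − 0.8)/(1.25 − 0.8) = 0.2305/0.4500 = 0.5121
Terminal stock prices: S_uu = 164.1, S_ud = 105, S_dd = 67.2
Terminal payoffs (S − K): max(44.06, 0) = 44.06, max(-15, 0) = 0, max(-52.8, 0) = 0
Node u (S = 131.2): V_u = e^(−0.07)·[0.5121·44.0625 + 0.4879·0.0000] = 21.0398
Node d (S = 84): V_d = e^(−0.07)·[0.5121·0.0000 + 0.4879·0.0000] = 0.0000
Node 0 (S = 105): V_0 = e^(−0.07)·[0.5121·21.0398 + 0.4879·0.0000] = 10.0465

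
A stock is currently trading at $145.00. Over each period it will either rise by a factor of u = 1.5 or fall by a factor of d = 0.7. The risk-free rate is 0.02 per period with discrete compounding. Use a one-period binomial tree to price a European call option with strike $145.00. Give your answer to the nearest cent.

$28.43

Risk-neutral probability p = (1 + 0.02 − 0.7)/(1.5 − 0.7) = 0.3200/0.8000 = 0.4000
Terminal stock prices: S_u = 217.5, S_d = 101.5
Terminal payoffs (S − K): max(72.5, 0) = 72.5, max(-43.5, 0) = 0
Node 0 (S = 145): V_0 = 1/1.02·[0.4000·72.5000 + 0.6000·0.0000] = 28.4314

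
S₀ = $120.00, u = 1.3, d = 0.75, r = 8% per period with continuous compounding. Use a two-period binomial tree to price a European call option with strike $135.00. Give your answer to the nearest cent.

$21.22

Risk-neutral probability p = (e^0.08 − 0.75)/(1.3 − 0.75) = 0.3333/0.5500 = 0.6060
Terminal stock prices: S_uu = 202.8, S_ud = 117, S_dd = 67.5
Terminal payoffs (S − K): max(67.8, 0) = 67.8, max(-18, 0) = 0, max(-67.5, 0) = 0
Node u (S = 156): V_u = e^(−0.08)·[0.6060·67.8000 + 0.3940·0.0000] = 37.9264
Node d (S = 90): V_d = e^(−0.08)·[0.6060·0.0000 + 0.3940·0.0000] = 0.0000
Node 0 (S = 120): V_0 = e^(−0.08)·[0.6060·37.9264 + 0.3940·0.0000] = 21.2155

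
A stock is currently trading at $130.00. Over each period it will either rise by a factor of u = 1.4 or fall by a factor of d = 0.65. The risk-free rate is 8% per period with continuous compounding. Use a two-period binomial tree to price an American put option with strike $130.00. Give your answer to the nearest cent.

$20.17

Risk-neutral probability p = (e^0.08 − 0.65)/(1.4 − 0.65) = 0.4333/0.7500 = 0.5777
Terminal stock prices: S_uu = 254.8, S_ud = 118.3, S_dd = 54.93
Terminal payoffs (K − S): max(-124.8, 0) = 0, max(11.7, 0) = 11.7, max(75.07, 0) = 75.07
Node u (S = 182): continuation = e^(−0.08)·[0.5777·0.0000 + 0.4223·11.7000] = 4.5609; exercise value = 0.0000 ≤ continuation, so V_u = 4.5609
Node d (S = 84.5): continuation = e^(−0.08)·[0.5777·11.7000 + 0.4223·75.0750] = 35.5051; exercise value = 45.5000 > continuation, so V_d = 45.5000 (exercise)
Node 0 (S = 130): continuation = e^(−0.08)·[0.5777·4.5609 + 0.4223·45.5000] = 20.1690; exercise value = 0.0000 ≤ continuation, so V_0 = 20.1690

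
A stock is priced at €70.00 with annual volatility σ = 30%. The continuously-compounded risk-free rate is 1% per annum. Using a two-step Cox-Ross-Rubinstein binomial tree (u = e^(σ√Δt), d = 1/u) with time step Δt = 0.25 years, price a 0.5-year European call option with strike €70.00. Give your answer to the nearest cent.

CRR parameters: u = e^(σ√Δt) = e^(0.3·√0.25) = 1.1618, d = 1/u = 0.8607
Per-period rate: rΔt = 0.01·0.25 = 0.0025, so R = e^0.0025 = 1.0025
Risk-neutral probability p = (e^0.0025 − 0.8607)/(1.1618 − 0.8607) = 0.1418/0.3011 = 0.4709
Terminal stock prices: S_uu = 94.49, S_ud = 70, S_dd = 51.86
Terminal payoffs (S − K): max(24.49, 0) = 24.49, max(0, 0) = 0, max(-18.14, 0) = 0
Node u (S = 81.33): V_u = e^(−0.0025)·[0.4709·24.4901 + 0.5291·0.0000] = 11.5032
Node d (S = 60.25): V_d = e^(−0.0025)·[0.4709·0.0000 + 0.5291·0.0000] = 0.0000
Node 0 (S = 70): V_0 = e^(−0.0025)·[0.4709·11.5032 + 0.5291·0.0000] = 5.4031

€5.40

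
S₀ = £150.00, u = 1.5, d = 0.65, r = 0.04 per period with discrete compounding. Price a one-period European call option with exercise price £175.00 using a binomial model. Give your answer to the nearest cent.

Risk-neutral probability p = (1 + 0.04 − 0.65)/(1.5 − 0.65) = 0.3900/0.8500 = 0.4588
Terminal stock prices: S_u = 225, S_d = 97.5
Terminal payoffs (S − K): max(50, 0) = 50, max(-77.5, 0) = 0
Node 0 (S = 150): V_0 = 1/1.04·[0.4588·50.0000 + 0.5412·0.0000] = 22.0588

£22.06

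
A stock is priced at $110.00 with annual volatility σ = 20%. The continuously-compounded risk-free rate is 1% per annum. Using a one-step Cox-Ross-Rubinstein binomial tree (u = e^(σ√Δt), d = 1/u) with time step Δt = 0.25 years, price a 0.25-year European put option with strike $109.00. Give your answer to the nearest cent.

$4.84

CRR parameters: u = e^(σ√Δt) = e^(0.2·√0.25) = 1.1052, d = 1/u = 0.9048
Per-period rate: rΔt = 0.01·0.25 = 0.0025, so R = e^0.0025 = 1.0025
Risk-neutral probability p = (e^0.0025 − 0.9048)/(1.1052 − 0.9048) = 0.0977/0.2003 = 0.4875
Terminal stock prices: S_u = 121.6, S_d = 99.53
Terminal payoffs (K − S): max(-12.57, 0) = 0, max(9.468, 0) = 9.468
Node 0 (S = 110): V_0 = e^(−0.0025)·[0.4875·0.0000 + 0.5125·9.4679] = 4.8400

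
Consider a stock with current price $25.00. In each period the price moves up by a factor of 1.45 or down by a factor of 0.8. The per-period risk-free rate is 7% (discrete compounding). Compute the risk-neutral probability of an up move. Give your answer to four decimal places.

p = 0.4154

Risk-neutral probability p = (1 + 0.07 − 0.8)/(1.45 − 0.8) = 0.2700/0.6500 = 0.4154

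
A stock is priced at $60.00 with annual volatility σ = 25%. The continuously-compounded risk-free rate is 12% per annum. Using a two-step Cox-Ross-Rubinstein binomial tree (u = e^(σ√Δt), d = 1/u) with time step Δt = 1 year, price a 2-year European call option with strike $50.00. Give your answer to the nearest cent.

$21.70

CRR parameters: u = e^(σ√Δt) = e^(0.25·√1) = 1.2840, d = 1/u = 0.7788
Per-period rate: rΔt = 0.12·1 = 0.12, so R = e^0.12 = 1.1275
Risk-neutral probability p = (e^0.12 − 0.7788)/(1.2840 − 0.7788) = 0.3487/0.5052 = 0.6902
Terminal stock prices: S_uu = 98.92, S_ud = 60, S_dd = 36.39
Terminal payoffs (S − K): max(48.92, 0) = 48.92, max(10, 0) = 10, max(-13.61, 0) = 0
Node u (S = 77.04): V_u = e^(−0.12)·[0.6902·48.9233 + 0.3098·10.0000] = 32.6955
Node d (S = 46.73): V_d = e^(−0.12)·[0.6902·10.0000 + 0.3098·0.0000] = 6.1213
Node 0 (S = 60): V_0 = e^(−0.12)·[0.6902·32.6955 + 0.3098·6.1213] = 21.6961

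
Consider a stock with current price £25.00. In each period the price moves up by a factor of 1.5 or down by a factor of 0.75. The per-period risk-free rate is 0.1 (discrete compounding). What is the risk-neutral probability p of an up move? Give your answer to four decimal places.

p = 0.4667

Risk-neutral probability p = (1 + 0.1 − 0.75)/(1.5 − 0.75) = 0.3500/0.7500 = 0.4667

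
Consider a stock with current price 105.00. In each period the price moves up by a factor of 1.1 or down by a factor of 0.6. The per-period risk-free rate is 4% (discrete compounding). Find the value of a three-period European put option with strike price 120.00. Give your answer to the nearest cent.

Risk-neutral probability p = (1 + 0.04 − 0.6)/(1.1 − 0.6) = 0.4400/0.5000 = 0.8800
Terminal stock prices: S_uuu = 139.8, S_uud = 76.23, S_udd = 41.58, S_ddd = 22.68
Terminal payoffs (K − S): max(-19.76, 0) = 0, max(43.77, 0) = 43.77, max(78.42, 0) = 78.42, max(97.32, 0) = 97.32
Node uu (S = 127.1): V_uu = 1/1.04·[0.8800·0.0000 + 0.1200·43.7700] = 5.0504
Node ud (S = 69.3): V_ud = 1/1.04·[0.8800·43.7700 + 0.1200·78.4200] = 46.0846
Node dd (S = 37.8): V_dd = 1/1.04·[0.8800·78.4200 + 0.1200·97.3200] = 77.5846
Node u (S = 115.5): V_u = 1/1.04·[0.8800·5.0504 + 0.1200·46.0846] = 9.5909
Node d (S = 63): V_d = 1/1.04·[0.8800·46.0846 + 0.1200·77.5846] = 47.9467
Node 0 (S = 105): V_0 = 1/1.04·[0.8800·9.5909 + 0.1200·47.9467] = 13.6477

13.65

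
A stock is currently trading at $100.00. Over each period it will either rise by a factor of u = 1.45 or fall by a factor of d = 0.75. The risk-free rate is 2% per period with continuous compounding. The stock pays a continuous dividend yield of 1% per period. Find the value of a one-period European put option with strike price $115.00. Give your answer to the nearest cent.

Per-period risk-free factor R = e^0.02 = 1.0202; dividend-adjusted growth = e^(0.02−0.01) = 1.0101.
Risk-neutral probability p = (1.0101 − 0.75)/(1.45 − 0.75) = 0.2601/0.7000 = 0.3715
Terminal stock prices: S_u = 145, S_d = 75
Terminal payoffs (K − S): max(-30, 0) = 0, max(40, 0) = 40
Node 0 (S = 100): V_0 = e^(−0.02)·[0.3715·0.0000 + 0.6285·40.0000] = 24.6422

$24.64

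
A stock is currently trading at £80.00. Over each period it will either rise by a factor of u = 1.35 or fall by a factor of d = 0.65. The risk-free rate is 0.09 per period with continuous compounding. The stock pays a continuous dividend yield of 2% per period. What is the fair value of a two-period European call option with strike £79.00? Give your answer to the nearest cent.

Per-period risk-free factor R = e^0.09 = 1.0942; dividend-adjusted growth = e^(0.09−0.02) = 1.0725.
Risk-neutral probability p = (1.0725 − 0.65)/(1.35 − 0.65) = 0.4225/0.7000 = 0.6036
Terminal stock prices: S_uu = 145.8, S_ud = 70.2, S_dd = 33.8
Terminal payoffs (S − K): max(66.8, 0) = 66.8, max(-8.8, 0) = 0, max(-45.2, 0) = 0
Node u (S = 108): V_u = e^(−0.09)·[0.6036·66.8000 + 0.3964·0.0000] = 36.8491
Node d (S = 52): V_d = e^(−0.09)·[0.6036·0.0000 + 0.3964·0.0000] = 0.0000
Node 0 (S = 80): V_0 = e^(−0.09)·[0.6036·36.8491 + 0.3964·0.0000] = 20.3272

£20.33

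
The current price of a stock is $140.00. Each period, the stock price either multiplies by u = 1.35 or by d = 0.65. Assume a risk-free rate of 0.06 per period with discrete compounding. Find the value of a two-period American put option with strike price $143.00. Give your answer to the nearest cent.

Risk-neutral probability p = (1 + 0.06 − 0.65)/(1.35 − 0.65) = 0.4100/0.7000 = 0.5857
Terminal stock prices: S_uu = 255.2, S_ud = 122.9, S_dd = 59.15
Terminal payoffs (K − S): max(-112.2, 0) = 0, max(20.15, 0) = 20.15, max(83.85, 0) = 83.85
Node u (S = 189): continuation = 1/1.06·[0.5857·0.0000 + 0.4143·20.1500] = 7.8753; exercise value = 0.0000 ≤ continuation, so V_u = 7.8753
Node d (S = 91): continuation = 1/1.06·[0.5857·20.1500 + 0.4143·83.8500] = 43.9057; exercise value = 52.0000 > continuation, so V_d = 52.0000 (exercise)
Node 0 (S = 140): continuation = 1/1.06·[0.5857·7.8753 + 0.4143·52.0000] = 24.6751; exercise value = 3.0000 ≤ continuation, so V_0 = 24.6751

$24.68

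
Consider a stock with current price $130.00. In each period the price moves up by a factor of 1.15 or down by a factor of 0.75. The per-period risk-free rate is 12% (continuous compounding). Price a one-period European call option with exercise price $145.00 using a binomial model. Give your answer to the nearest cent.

Risk-neutral probability p = (e^0.12 − 0.75)/(1.15 − 0.75) = 0.3775/0.4000 = 0.9437
Terminal stock prices: S_u = 149.5, S_d = 97.5
Terminal payoffs (S − K): max(4.5, 0) = 4.5, max(-47.5, 0) = 0
Node 0 (S = 130): V_0 = e^(−0.12)·[0.9437·4.5000 + 0.0563·0.0000] = 3.7666

$3.77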